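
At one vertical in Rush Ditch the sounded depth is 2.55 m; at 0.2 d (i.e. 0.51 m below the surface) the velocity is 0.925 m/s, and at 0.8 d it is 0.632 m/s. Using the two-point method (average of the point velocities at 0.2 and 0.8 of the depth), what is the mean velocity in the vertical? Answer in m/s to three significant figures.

0.779 m/s

v̄ = (0.925 + 0.632) / 2 = 0.7785 m/s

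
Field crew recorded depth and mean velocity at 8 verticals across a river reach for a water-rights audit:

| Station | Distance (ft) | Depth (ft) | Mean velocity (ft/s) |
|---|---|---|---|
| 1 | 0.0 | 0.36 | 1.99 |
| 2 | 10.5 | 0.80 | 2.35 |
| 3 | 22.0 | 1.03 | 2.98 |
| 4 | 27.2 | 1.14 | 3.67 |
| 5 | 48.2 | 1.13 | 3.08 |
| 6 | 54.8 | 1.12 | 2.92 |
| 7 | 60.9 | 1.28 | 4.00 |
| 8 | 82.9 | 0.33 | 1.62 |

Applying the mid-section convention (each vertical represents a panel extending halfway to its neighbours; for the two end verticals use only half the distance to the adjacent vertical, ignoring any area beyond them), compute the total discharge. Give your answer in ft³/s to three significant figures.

w_1 = (10.5 − 0.0)/2 = 5.25 ft; q_1 = 1.99 × 0.36 × 5.25 = 3.761 ft³/s
w_2 = (22.0 − 0.0)/2 = 11 ft; q_2 = 2.35 × 0.80 × 11 = 20.68 ft³/s
w_3 = (27.2 − 10.5)/2 = 8.35 ft; q_3 = 2.98 × 1.03 × 8.35 = 25.63 ft³/s
w_4 = (48.2 − 22.0)/2 = 13.1 ft; q_4 = 3.67 × 1.14 × 13.1 = 54.81 ft³/s
w_5 = (54.8 − 27.2)/2 = 13.8 ft; q_5 = 3.08 × 1.13 × 13.8 = 48.03 ft³/s
w_6 = (60.9 − 48.2)/2 = 6.35 ft; q_6 = 2.92 × 1.12 × 6.35 = 20.77 ft³/s
w_7 = (82.9 − 54.8)/2 = 14.05 ft; q_7 = 4.00 × 1.28 × 14.05 = 71.94 ft³/s
w_8 = (82.9 − 60.9)/2 = 11 ft; q_8 = 1.62 × 0.33 × 11 = 5.881 ft³/s
Q = Σ qᵢ = 251.5 ft³/s

251 ft³/s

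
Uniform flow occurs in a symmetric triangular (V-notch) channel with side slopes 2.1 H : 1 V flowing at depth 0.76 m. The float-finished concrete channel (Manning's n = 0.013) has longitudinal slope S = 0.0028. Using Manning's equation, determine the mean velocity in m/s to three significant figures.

A = z·y² = 2.1×0.76² = 1.213 m²
P = 2y√(1+z²) = 2×0.76×√(1+2.1²) = 3.535 m
R = A/P = 1.213/3.535 = 0.3431 m
Q = (1/n)·A·R^(2/3)·S^(1/2) = (1/0.013) × 1.213 × 0.3431^(2/3) × 0.0028^(1/2) = 2.420 m³/s
V = Q/A = 2.420/1.213 = 1.995 m/s

1.99 m/s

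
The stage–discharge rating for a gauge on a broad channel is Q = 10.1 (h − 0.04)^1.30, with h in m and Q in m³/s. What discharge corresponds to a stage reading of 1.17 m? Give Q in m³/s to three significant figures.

11.8 m³/s

Q = 10.1 × (1.17 − 0.04)^1.30 = 10.1 × 1.13^1.30 = 11.84 m³/s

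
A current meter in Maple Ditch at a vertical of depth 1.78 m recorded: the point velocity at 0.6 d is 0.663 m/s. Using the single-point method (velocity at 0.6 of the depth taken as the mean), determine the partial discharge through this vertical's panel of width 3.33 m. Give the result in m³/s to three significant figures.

v̄ = v₀.₆ = 0.663 m/s
q = v̄ × d × w = 0.6630 × 1.78 × 3.33 = 3.930 m³/s

3.93 m³/s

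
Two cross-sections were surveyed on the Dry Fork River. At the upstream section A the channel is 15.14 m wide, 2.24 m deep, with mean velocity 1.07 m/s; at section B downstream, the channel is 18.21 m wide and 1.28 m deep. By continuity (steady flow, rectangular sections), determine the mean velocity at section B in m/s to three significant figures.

1.56 m/s

Q = A₁V₁ = (15.14×2.24) × 1.07 = 36.29 m³/s
A₂ = 18.21 × 1.28 = 23.31 m²
V₂ = Q/A₂ = 36.29/23.31 = 1.557 m/s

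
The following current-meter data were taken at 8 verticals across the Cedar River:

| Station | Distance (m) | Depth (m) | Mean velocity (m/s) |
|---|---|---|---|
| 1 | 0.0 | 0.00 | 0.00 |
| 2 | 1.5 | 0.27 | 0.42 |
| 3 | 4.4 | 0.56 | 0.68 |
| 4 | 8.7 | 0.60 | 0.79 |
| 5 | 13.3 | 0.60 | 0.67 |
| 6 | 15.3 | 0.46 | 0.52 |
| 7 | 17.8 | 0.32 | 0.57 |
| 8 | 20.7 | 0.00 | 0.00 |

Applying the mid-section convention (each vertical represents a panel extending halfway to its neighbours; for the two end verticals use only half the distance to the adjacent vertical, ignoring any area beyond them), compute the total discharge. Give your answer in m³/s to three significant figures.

6.09 m³/s

w_2 = (4.4 − 0.0)/2 = 2.2 m; q_2 = 0.42 × 0.27 × 2.2 = 0.2495 m³/s
w_3 = (8.7 − 1.5)/2 = 3.6 m; q_3 = 0.68 × 0.56 × 3.6 = 1.371 m³/s
w_4 = (13.3 − 4.4)/2 = 4.45 m; q_4 = 0.79 × 0.60 × 4.45 = 2.109 m³/s
w_5 = (15.3 − 8.7)/2 = 3.3 m; q_5 = 0.67 × 0.60 × 3.3 = 1.327 m³/s
w_6 = (17.8 − 13.3)/2 = 2.25 m; q_6 = 0.52 × 0.46 × 2.25 = 0.5382 m³/s
w_7 = (20.7 − 15.3)/2 = 2.7 m; q_7 = 0.57 × 0.32 × 2.7 = 0.4925 m³/s
Stations 1, 8 contribute zero (depth or velocity is 0).
Q = Σ qᵢ = 6.087 m³/s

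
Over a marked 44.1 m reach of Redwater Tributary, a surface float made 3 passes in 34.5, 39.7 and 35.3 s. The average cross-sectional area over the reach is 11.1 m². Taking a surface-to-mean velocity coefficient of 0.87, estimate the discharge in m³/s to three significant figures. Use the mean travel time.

11.7 m³/s

t̄ = (34.5 + 39.7 + 35.3) / 3 = 36.5 s
v_surface = L / t̄ = 44.1 / 36.5 = 1.208 m/s
v_mean = 0.87 × 1.208 = 1.051 m/s
Q = A × v_mean = 11.1 × 1.051 = 11.67 m³/s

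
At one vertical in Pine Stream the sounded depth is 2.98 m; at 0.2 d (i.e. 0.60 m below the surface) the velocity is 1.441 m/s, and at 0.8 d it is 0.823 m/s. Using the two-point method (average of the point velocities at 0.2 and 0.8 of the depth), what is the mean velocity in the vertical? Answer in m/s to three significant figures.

1.13 m/s

v̄ = (1.441 + 0.823) / 2 = 1.132 m/s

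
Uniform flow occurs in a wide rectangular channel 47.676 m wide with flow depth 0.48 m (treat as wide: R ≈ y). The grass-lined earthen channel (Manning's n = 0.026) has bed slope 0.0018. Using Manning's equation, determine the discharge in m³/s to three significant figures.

A = b·y = 47.676 × 0.48 = 22.88 m²
Wide channel: R ≈ y = 0.48 m
Q = (1/n)·A·R^(2/3)·S^(1/2) = (1/0.026) × 22.88 × 0.4800^(2/3) × 0.0018^(1/2) = 22.89 m³/s

22.9 m³/s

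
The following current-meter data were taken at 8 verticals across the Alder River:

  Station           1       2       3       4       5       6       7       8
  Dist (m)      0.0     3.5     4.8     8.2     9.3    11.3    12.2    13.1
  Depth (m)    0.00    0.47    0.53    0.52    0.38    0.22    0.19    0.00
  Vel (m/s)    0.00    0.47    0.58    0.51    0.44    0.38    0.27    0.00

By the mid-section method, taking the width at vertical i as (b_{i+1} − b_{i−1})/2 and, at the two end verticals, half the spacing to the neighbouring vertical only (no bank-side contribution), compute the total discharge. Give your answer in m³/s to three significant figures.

2.28 m³/s

w_2 = (4.8 − 0.0)/2 = 2.4 m; q_2 = 0.47 × 0.47 × 2.4 = 0.5302 m³/s
w_3 = (8.2 − 3.5)/2 = 2.35 m; q_3 = 0.58 × 0.53 × 2.35 = 0.7224 m³/s
w_4 = (9.3 − 4.8)/2 = 2.25 m; q_4 = 0.51 × 0.52 × 2.25 = 0.5967 m³/s
w_5 = (11.3 − 8.2)/2 = 1.55 m; q_5 = 0.44 × 0.38 × 1.55 = 0.2592 m³/s
w_6 = (12.2 − 9.3)/2 = 1.45 m; q_6 = 0.38 × 0.22 × 1.45 = 0.1212 m³/s
w_7 = (13.1 − 11.3)/2 = 0.9 m; q_7 = 0.27 × 0.19 × 0.9 = 0.04617 m³/s
Stations 1, 8 contribute zero (depth or velocity is 0).
Q = Σ qᵢ = 2.276 m³/s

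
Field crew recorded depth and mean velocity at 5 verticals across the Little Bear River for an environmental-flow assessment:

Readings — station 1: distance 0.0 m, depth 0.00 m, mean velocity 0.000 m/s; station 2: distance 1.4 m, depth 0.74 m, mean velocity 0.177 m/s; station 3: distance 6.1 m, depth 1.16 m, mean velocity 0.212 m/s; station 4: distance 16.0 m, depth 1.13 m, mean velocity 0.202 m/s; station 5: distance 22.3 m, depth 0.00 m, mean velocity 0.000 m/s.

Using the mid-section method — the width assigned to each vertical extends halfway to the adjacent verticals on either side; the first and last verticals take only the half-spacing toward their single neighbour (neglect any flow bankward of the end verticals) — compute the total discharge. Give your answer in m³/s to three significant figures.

w_2 = (6.1 − 0.0)/2 = 3.05 m; q_2 = 0.177 × 0.74 × 3.05 = 0.3995 m³/s
w_3 = (16.0 − 1.4)/2 = 7.3 m; q_3 = 0.212 × 1.16 × 7.3 = 1.795 m³/s
w_4 = (22.3 − 6.1)/2 = 8.1 m; q_4 = 0.202 × 1.13 × 8.1 = 1.849 m³/s
Stations 1, 5 contribute zero (depth or velocity is 0).
Q = Σ qᵢ = 4.044 m³/s

4.04 m³/s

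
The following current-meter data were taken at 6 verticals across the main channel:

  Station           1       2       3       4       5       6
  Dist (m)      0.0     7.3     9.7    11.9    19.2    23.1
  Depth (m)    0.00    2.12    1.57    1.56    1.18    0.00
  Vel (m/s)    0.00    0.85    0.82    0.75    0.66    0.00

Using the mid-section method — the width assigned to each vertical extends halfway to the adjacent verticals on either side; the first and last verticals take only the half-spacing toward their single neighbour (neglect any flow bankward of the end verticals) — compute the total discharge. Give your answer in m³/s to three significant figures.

21.6 m³/s

w_2 = (9.7 − 0.0)/2 = 4.85 m; q_2 = 0.85 × 2.12 × 4.85 = 8.740 m³/s
w_3 = (11.9 − 7.3)/2 = 2.3 m; q_3 = 0.82 × 1.57 × 2.3 = 2.961 m³/s
w_4 = (19.2 − 9.7)/2 = 4.75 m; q_4 = 0.75 × 1.56 × 4.75 = 5.558 m³/s
w_5 = (23.1 − 11.9)/2 = 5.6 m; q_5 = 0.66 × 1.18 × 5.6 = 4.361 m³/s
Stations 1, 6 contribute zero (depth or velocity is 0).
Q = Σ qᵢ = 21.62 m³/s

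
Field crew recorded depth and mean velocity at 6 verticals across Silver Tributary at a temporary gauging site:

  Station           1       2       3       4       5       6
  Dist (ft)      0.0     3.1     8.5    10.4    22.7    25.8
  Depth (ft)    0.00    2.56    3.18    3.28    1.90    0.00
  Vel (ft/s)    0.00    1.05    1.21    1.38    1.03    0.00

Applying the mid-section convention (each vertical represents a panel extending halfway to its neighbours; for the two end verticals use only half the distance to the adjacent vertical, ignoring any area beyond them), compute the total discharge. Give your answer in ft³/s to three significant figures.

72.7 ft³/s

w_2 = (8.5 − 0.0)/2 = 4.25 ft; q_2 = 1.05 × 2.56 × 4.25 = 11.42 ft³/s
w_3 = (10.4 − 3.1)/2 = 3.65 ft; q_3 = 1.21 × 3.18 × 3.65 = 14.04 ft³/s
w_4 = (22.7 − 8.5)/2 = 7.1 ft; q_4 = 1.38 × 3.28 × 7.1 = 32.14 ft³/s
w_5 = (25.8 − 10.4)/2 = 7.7 ft; q_5 = 1.03 × 1.90 × 7.7 = 15.07 ft³/s
Stations 1, 6 contribute zero (depth or velocity is 0).
Q = Σ qᵢ = 72.67 ft³/s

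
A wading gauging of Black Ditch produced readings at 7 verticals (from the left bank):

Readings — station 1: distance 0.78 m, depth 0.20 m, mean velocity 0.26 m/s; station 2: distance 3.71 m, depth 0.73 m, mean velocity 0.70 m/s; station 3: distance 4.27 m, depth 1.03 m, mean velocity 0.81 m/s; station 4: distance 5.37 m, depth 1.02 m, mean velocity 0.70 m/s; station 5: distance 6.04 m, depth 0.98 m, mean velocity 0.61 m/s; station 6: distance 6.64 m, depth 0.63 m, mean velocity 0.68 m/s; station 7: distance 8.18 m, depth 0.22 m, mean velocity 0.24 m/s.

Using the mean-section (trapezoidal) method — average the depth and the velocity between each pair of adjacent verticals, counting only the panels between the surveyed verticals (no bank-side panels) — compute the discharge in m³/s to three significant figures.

2.93 m³/s

Panel 1-2: Δb = 2.93 m, d̄ = (0.20+0.73)/2 = 0.465, v̄ = (0.26+0.70)/2 = 0.48 → q = 2.93×0.465×0.48 = 0.6540 m³/s
Panel 2-3: Δb = 0.56 m, d̄ = (0.73+1.03)/2 = 0.88, v̄ = (0.70+0.81)/2 = 0.755 → q = 0.56×0.88×0.755 = 0.3721 m³/s
Panel 3-4: Δb = 1.1 m, d̄ = (1.03+1.02)/2 = 1.025, v̄ = (0.81+0.70)/2 = 0.755 → q = 1.1×1.025×0.755 = 0.8513 m³/s
Panel 4-5: Δb = 0.67 m, d̄ = (1.02+0.98)/2 = 1, v̄ = (0.70+0.61)/2 = 0.655 → q = 0.67×1×0.655 = 0.4389 m³/s
Panel 5-6: Δb = 0.6 m, d̄ = (0.98+0.63)/2 = 0.805, v̄ = (0.61+0.68)/2 = 0.645 → q = 0.6×0.805×0.645 = 0.3115 m³/s
Panel 6-7: Δb = 1.54 m, d̄ = (0.63+0.22)/2 = 0.425, v̄ = (0.68+0.24)/2 = 0.46 → q = 1.54×0.425×0.46 = 0.3011 m³/s
Q = Σ q = 2.929 m³/s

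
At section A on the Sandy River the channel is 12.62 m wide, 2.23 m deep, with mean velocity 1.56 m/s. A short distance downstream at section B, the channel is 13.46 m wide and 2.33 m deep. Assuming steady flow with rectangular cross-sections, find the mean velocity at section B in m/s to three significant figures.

Q = A₁V₁ = (12.62×2.23) × 1.56 = 43.90 m³/s
A₂ = 13.46 × 2.33 = 31.36 m²
V₂ = Q/A₂ = 43.90/31.36 = 1.400 m/s

1.40 m/s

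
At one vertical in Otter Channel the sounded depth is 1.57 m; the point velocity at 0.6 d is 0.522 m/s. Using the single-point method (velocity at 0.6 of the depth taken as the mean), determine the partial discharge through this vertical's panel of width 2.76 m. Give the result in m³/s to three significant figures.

v̄ = v₀.₆ = 0.522 m/s
q = v̄ × d × w = 0.5220 × 1.57 × 2.76 = 2.262 m³/s

2.26 m³/s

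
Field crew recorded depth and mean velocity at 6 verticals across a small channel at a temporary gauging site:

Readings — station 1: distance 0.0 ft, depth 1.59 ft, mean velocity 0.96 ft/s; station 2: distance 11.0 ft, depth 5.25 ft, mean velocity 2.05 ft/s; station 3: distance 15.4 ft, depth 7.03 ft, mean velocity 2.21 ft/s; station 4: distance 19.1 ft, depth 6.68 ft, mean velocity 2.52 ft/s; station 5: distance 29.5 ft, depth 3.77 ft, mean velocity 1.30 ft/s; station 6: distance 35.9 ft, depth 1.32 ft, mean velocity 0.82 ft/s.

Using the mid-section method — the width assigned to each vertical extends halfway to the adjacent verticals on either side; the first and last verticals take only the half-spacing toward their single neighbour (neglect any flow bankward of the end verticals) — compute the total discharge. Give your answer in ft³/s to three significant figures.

317 ft³/s

w_1 = (11.0 − 0.0)/2 = 5.5 ft; q_1 = 0.96 × 1.59 × 5.5 = 8.395 ft³/s
w_2 = (15.4 − 0.0)/2 = 7.7 ft; q_2 = 2.05 × 5.25 × 7.7 = 82.87 ft³/s
w_3 = (19.1 − 11.0)/2 = 4.05 ft; q_3 = 2.21 × 7.03 × 4.05 = 62.92 ft³/s
w_4 = (29.5 − 15.4)/2 = 7.05 ft; q_4 = 2.52 × 6.68 × 7.05 = 118.7 ft³/s
w_5 = (35.9 − 19.1)/2 = 8.4 ft; q_5 = 1.30 × 3.77 × 8.4 = 41.17 ft³/s
w_6 = (35.9 − 29.5)/2 = 3.2 ft; q_6 = 0.82 × 1.32 × 3.2 = 3.464 ft³/s
Q = Σ qᵢ = 317.5 ft³/s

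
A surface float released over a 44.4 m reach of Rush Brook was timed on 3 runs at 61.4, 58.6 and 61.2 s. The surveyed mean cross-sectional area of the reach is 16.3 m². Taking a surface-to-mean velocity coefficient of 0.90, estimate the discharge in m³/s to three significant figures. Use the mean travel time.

10.8 m³/s

t̄ = (61.4 + 58.6 + 61.2) / 3 = 60.4 s
v_surface = L / t̄ = 44.4 / 60.4 = 0.7351 m/s
v_mean = 0.90 × 0.7351 = 0.6616 m/s
Q = A × v_mean = 16.3 × 0.6616 = 10.78 m³/s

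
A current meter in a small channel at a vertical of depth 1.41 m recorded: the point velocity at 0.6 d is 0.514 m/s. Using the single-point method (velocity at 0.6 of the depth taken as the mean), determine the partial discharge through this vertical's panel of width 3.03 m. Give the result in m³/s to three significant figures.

2.20 m³/s

v̄ = v₀.₆ = 0.514 m/s
q = v̄ × d × w = 0.5140 × 1.41 × 3.03 = 2.196 m³/s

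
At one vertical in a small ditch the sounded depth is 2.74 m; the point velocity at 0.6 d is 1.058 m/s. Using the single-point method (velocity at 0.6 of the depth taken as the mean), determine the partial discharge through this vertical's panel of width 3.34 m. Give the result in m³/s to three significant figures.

9.68 m³/s

v̄ = v₀.₆ = 1.058 m/s
q = v̄ × d × w = 1.058 × 2.74 × 3.34 = 9.682 m³/s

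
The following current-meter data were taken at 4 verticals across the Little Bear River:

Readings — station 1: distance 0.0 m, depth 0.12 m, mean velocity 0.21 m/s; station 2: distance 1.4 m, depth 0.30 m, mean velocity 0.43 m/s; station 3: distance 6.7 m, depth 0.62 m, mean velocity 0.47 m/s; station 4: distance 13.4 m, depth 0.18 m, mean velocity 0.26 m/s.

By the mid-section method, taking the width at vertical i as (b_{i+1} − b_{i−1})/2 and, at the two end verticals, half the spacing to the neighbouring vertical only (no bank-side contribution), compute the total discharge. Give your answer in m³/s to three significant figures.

w_1 = (1.4 − 0.0)/2 = 0.7 m; q_1 = 0.21 × 0.12 × 0.7 = 0.01764 m³/s
w_2 = (6.7 − 0.0)/2 = 3.35 m; q_2 = 0.43 × 0.30 × 3.35 = 0.4322 m³/s
w_3 = (13.4 − 1.4)/2 = 6 m; q_3 = 0.47 × 0.62 × 6 = 1.748 m³/s
w_4 = (13.4 − 6.7)/2 = 3.35 m; q_4 = 0.26 × 0.18 × 3.35 = 0.1568 m³/s
Q = Σ qᵢ = 2.355 m³/s

2.35 m³/s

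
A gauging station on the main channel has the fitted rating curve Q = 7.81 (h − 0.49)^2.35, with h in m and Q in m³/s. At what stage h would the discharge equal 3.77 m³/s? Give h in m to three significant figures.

h − h₀ = (Q/C)^(1/b) = (3.77/7.81)^(1/2.35) = 0.7335 m
h = 0.49 + 0.7335 = 1.224 m

1.22 m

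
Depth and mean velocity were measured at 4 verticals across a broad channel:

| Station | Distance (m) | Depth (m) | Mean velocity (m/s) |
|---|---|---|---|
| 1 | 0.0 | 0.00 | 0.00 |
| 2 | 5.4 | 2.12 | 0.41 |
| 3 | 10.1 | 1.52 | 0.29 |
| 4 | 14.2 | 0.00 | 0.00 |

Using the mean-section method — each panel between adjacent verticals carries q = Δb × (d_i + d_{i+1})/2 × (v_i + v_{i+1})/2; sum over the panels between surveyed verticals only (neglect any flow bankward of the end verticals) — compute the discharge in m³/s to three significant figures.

Panel 1-2: Δb = 5.4 m, d̄ = (0.00+2.12)/2 = 1.06, v̄ = (0.00+0.41)/2 = 0.205 → q = 5.4×1.06×0.205 = 1.173 m³/s
Panel 2-3: Δb = 4.7 m, d̄ = (2.12+1.52)/2 = 1.82, v̄ = (0.41+0.29)/2 = 0.35 → q = 4.7×1.82×0.35 = 2.994 m³/s
Panel 3-4: Δb = 4.1 m, d̄ = (1.52+0.00)/2 = 0.76, v̄ = (0.29+0.00)/2 = 0.145 → q = 4.1×0.76×0.145 = 0.4518 m³/s
Q = Σ q = 4.619 m³/s

4.62 m³/s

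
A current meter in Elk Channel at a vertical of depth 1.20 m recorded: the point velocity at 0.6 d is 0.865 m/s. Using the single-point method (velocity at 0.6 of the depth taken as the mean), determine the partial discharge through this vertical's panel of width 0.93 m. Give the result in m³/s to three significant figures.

v̄ = v₀.₆ = 0.865 m/s
q = v̄ × d × w = 0.8650 × 1.20 × 0.93 = 0.9653 m³/s

0.965 m³/s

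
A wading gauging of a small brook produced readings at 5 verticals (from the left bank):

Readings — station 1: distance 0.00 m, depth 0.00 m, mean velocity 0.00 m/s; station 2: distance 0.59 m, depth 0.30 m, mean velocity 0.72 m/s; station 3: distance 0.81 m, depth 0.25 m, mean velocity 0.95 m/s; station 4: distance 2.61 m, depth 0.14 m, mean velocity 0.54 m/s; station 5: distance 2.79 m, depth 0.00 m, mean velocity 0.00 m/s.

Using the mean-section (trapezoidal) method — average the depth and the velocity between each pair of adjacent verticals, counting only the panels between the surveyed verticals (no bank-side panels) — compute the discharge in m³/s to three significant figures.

0.347 m³/s

Panel 1-2: Δb = 0.59 m, d̄ = (0.00+0.30)/2 = 0.15, v̄ = (0.00+0.72)/2 = 0.36 → q = 0.59×0.15×0.36 = 0.03186 m³/s
Panel 2-3: Δb = 0.22 m, d̄ = (0.30+0.25)/2 = 0.275, v̄ = (0.72+0.95)/2 = 0.835 → q = 0.22×0.275×0.835 = 0.05052 m³/s
Panel 3-4: Δb = 1.8 m, d̄ = (0.25+0.14)/2 = 0.195, v̄ = (0.95+0.54)/2 = 0.745 → q = 1.8×0.195×0.745 = 0.2615 m³/s
Panel 4-5: Δb = 0.18 m, d̄ = (0.14+0.00)/2 = 0.07, v̄ = (0.54+0.00)/2 = 0.27 → q = 0.18×0.07×0.27 = 0.003402 m³/s
Q = Σ q = 0.3473 m³/s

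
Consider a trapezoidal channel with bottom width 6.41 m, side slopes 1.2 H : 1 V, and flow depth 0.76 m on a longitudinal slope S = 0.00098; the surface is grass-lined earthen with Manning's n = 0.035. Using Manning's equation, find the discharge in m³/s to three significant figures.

3.67 m³/s

A = (b + z·y)·y = (6.41 + 1.2×0.76)×0.76 = 5.565 m²
P = b + 2y√(1+z²) = 6.41 + 2×0.76×√(1+1.2²) = 8.784 m
R = A/P = 5.565/8.784 = 0.6335 m
Q = (1/n)·A·R^(2/3)·S^(1/2) = (1/0.035) × 5.565 × 0.6335^(2/3) × 0.00098^(1/2) = 3.671 m³/s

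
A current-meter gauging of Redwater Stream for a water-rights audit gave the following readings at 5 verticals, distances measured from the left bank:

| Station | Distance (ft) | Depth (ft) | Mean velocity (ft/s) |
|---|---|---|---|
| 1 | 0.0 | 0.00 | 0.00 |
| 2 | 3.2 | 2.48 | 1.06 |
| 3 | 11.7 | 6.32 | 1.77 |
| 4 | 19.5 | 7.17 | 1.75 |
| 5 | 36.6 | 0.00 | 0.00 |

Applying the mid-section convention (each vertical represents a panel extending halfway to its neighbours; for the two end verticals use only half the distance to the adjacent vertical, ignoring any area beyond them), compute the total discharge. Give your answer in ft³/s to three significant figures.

w_2 = (11.7 − 0.0)/2 = 5.85 ft; q_2 = 1.06 × 2.48 × 5.85 = 15.38 ft³/s
w_3 = (19.5 − 3.2)/2 = 8.15 ft; q_3 = 1.77 × 6.32 × 8.15 = 91.17 ft³/s
w_4 = (36.6 − 11.7)/2 = 12.45 ft; q_4 = 1.75 × 7.17 × 12.45 = 156.2 ft³/s
Stations 1, 5 contribute zero (depth or velocity is 0).
Q = Σ qᵢ = 262.8 ft³/s

263 ft³/s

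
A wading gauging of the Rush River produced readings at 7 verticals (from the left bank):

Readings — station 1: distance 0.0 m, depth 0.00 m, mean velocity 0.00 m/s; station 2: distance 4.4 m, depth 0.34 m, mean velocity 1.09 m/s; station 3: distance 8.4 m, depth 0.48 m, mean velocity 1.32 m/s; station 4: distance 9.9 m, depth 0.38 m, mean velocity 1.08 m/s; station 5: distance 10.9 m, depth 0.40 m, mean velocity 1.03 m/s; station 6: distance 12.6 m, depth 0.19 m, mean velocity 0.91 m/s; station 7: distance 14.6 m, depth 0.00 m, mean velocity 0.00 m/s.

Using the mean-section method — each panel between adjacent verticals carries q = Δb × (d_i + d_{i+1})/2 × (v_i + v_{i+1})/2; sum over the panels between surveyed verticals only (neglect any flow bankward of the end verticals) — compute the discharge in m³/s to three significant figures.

4.14 m³/s

Panel 1-2: Δb = 4.4 m, d̄ = (0.00+0.34)/2 = 0.17, v̄ = (0.00+1.09)/2 = 0.545 → q = 4.4×0.17×0.545 = 0.4077 m³/s
Panel 2-3: Δb = 4 m, d̄ = (0.34+0.48)/2 = 0.41, v̄ = (1.09+1.32)/2 = 1.205 → q = 4×0.41×1.205 = 1.976 m³/s
Panel 3-4: Δb = 1.5 m, d̄ = (0.48+0.38)/2 = 0.43, v̄ = (1.32+1.08)/2 = 1.2 → q = 1.5×0.43×1.2 = 0.7740 m³/s
Panel 4-5: Δb = 1 m, d̄ = (0.38+0.40)/2 = 0.39, v̄ = (1.08+1.03)/2 = 1.055 → q = 1×0.39×1.055 = 0.4115 m³/s
Panel 5-6: Δb = 1.7 m, d̄ = (0.40+0.19)/2 = 0.295, v̄ = (1.03+0.91)/2 = 0.97 → q = 1.7×0.295×0.97 = 0.4865 m³/s
Panel 6-7: Δb = 2 m, d̄ = (0.19+0.00)/2 = 0.095, v̄ = (0.91+0.00)/2 = 0.455 → q = 2×0.095×0.455 = 0.08645 m³/s
Q = Σ q = 4.142 m³/s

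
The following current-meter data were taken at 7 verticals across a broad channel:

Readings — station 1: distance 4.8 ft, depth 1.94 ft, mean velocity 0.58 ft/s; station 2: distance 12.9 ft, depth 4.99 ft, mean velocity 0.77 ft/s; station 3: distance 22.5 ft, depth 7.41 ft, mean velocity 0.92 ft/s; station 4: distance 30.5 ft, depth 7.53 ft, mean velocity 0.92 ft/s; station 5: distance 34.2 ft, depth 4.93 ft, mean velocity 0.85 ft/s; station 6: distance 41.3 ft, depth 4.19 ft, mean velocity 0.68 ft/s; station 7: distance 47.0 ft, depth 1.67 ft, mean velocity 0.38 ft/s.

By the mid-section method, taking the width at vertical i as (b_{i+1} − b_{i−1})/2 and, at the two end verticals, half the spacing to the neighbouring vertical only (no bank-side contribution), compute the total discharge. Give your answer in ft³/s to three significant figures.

182 ft³/s

w_1 = (12.9 − 4.8)/2 = 4.05 ft; q_1 = 0.58 × 1.94 × 4.05 = 4.557 ft³/s
w_2 = (22.5 − 4.8)/2 = 8.85 ft; q_2 = 0.77 × 4.99 × 8.85 = 34.00 ft³/s
w_3 = (30.5 − 12.9)/2 = 8.8 ft; q_3 = 0.92 × 7.41 × 8.8 = 59.99 ft³/s
w_4 = (34.2 − 22.5)/2 = 5.85 ft; q_4 = 0.92 × 7.53 × 5.85 = 40.53 ft³/s
w_5 = (41.3 − 30.5)/2 = 5.4 ft; q_5 = 0.85 × 4.93 × 5.4 = 22.63 ft³/s
w_6 = (47.0 − 34.2)/2 = 6.4 ft; q_6 = 0.68 × 4.19 × 6.4 = 18.23 ft³/s
w_7 = (47.0 − 41.3)/2 = 2.85 ft; q_7 = 0.38 × 1.67 × 2.85 = 1.809 ft³/s
Q = Σ qᵢ = 181.8 ft³/s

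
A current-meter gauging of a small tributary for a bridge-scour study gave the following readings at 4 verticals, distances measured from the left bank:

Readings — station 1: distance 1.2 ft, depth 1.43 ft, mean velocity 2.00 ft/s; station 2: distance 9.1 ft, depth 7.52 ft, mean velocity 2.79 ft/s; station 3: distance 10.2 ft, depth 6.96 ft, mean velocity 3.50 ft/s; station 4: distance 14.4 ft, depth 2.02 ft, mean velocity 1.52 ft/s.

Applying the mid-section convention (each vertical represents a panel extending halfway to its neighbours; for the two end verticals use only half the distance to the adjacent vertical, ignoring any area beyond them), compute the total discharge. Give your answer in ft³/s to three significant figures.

w_1 = (9.1 − 1.2)/2 = 3.95 ft; q_1 = 2.00 × 1.43 × 3.95 = 11.30 ft³/s
w_2 = (10.2 − 1.2)/2 = 4.5 ft; q_2 = 2.79 × 7.52 × 4.5 = 94.41 ft³/s
w_3 = (14.4 − 9.1)/2 = 2.65 ft; q_3 = 3.50 × 6.96 × 2.65 = 64.55 ft³/s
w_4 = (14.4 − 10.2)/2 = 2.1 ft; q_4 = 1.52 × 2.02 × 2.1 = 6.448 ft³/s
Q = Σ qᵢ = 176.7 ft³/s

177 ft³/s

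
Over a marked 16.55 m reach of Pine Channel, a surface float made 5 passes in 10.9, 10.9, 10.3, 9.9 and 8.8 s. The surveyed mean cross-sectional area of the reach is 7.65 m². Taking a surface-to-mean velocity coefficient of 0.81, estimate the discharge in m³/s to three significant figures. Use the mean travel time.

t̄ = (10.9 + 10.9 + 10.3 + 9.9 + 8.8) / 5 = 10.16 s
v_surface = L / t̄ = 16.55 / 10.16 = 1.629 m/s
v_mean = 0.81 × 1.629 = 1.319 m/s
Q = A × v_mean = 7.65 × 1.319 = 10.09 m³/s

10.1 m³/s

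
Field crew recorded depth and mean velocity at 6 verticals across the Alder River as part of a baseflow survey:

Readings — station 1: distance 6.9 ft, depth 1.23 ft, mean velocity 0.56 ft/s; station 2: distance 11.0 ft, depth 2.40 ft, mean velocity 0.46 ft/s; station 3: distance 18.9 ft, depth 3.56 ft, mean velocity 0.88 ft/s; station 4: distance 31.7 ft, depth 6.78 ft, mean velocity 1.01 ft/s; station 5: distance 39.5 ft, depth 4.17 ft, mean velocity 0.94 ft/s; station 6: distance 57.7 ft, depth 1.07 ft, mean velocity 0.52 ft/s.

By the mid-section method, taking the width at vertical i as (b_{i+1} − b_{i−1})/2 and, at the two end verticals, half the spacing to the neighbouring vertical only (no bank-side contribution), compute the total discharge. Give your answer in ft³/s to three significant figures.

w_1 = (11.0 − 6.9)/2 = 2.05 ft; q_1 = 0.56 × 1.23 × 2.05 = 1.412 ft³/s
w_2 = (18.9 − 6.9)/2 = 6 ft; q_2 = 0.46 × 2.40 × 6 = 6.624 ft³/s
w_3 = (31.7 − 11.0)/2 = 10.35 ft; q_3 = 0.88 × 3.56 × 10.35 = 32.42 ft³/s
w_4 = (39.5 − 18.9)/2 = 10.3 ft; q_4 = 1.01 × 6.78 × 10.3 = 70.53 ft³/s
w_5 = (57.7 − 31.7)/2 = 13 ft; q_5 = 0.94 × 4.17 × 13 = 50.96 ft³/s
w_6 = (57.7 − 39.5)/2 = 9.1 ft; q_6 = 0.52 × 1.07 × 9.1 = 5.063 ft³/s
Q = Σ qᵢ = 167.0 ft³/s

167 ft³/s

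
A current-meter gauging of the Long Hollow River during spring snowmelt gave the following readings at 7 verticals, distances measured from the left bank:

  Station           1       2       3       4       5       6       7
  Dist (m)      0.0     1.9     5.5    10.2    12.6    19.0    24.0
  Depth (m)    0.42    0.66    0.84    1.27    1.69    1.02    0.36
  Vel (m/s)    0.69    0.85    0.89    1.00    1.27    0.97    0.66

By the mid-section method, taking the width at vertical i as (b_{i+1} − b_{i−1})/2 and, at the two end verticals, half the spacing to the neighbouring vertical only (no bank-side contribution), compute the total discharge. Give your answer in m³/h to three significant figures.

90400 m³/h

w_1 = (1.9 − 0.0)/2 = 0.95 m; q_1 = 0.69 × 0.42 × 0.95 = 0.2753 m³/s
w_2 = (5.5 − 0.0)/2 = 2.75 m; q_2 = 0.85 × 0.66 × 2.75 = 1.543 m³/s
w_3 = (10.2 − 1.9)/2 = 4.15 m; q_3 = 0.89 × 0.84 × 4.15 = 3.103 m³/s
w_4 = (12.6 − 5.5)/2 = 3.55 m; q_4 = 1.00 × 1.27 × 3.55 = 4.509 m³/s
w_5 = (19.0 − 10.2)/2 = 4.4 m; q_5 = 1.27 × 1.69 × 4.4 = 9.444 m³/s
w_6 = (24.0 − 12.6)/2 = 5.7 m; q_6 = 0.97 × 1.02 × 5.7 = 5.640 m³/s
w_7 = (24.0 − 19.0)/2 = 2.5 m; q_7 = 0.66 × 0.36 × 2.5 = 0.5940 m³/s
Q = Σ qᵢ = 25.11 m³/s
= 25.11 × 3600 = 90380 m³/h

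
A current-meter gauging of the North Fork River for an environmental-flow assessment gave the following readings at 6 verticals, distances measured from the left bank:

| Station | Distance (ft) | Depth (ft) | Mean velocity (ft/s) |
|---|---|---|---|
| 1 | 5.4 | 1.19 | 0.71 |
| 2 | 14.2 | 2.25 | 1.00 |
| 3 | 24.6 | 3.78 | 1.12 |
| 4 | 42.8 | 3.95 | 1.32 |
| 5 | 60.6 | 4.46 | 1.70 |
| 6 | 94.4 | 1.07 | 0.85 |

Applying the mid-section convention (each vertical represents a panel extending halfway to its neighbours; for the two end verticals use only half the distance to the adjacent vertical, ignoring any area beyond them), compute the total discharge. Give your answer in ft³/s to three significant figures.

w_1 = (14.2 − 5.4)/2 = 4.4 ft; q_1 = 0.71 × 1.19 × 4.4 = 3.718 ft³/s
w_2 = (24.6 − 5.4)/2 = 9.6 ft; q_2 = 1.00 × 2.25 × 9.6 = 21.60 ft³/s
w_3 = (42.8 − 14.2)/2 = 14.3 ft; q_3 = 1.12 × 3.78 × 14.3 = 60.54 ft³/s
w_4 = (60.6 − 24.6)/2 = 18 ft; q_4 = 1.32 × 3.95 × 18 = 93.85 ft³/s
w_5 = (94.4 − 42.8)/2 = 25.8 ft; q_5 = 1.70 × 4.46 × 25.8 = 195.6 ft³/s
w_6 = (94.4 − 60.6)/2 = 16.9 ft; q_6 = 0.85 × 1.07 × 16.9 = 15.37 ft³/s
Q = Σ qᵢ = 390.7 ft³/s

391 ft³/s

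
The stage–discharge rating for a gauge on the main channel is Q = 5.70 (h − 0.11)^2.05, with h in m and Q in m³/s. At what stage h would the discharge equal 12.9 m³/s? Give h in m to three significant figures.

h − h₀ = (Q/C)^(1/b) = (12.9/5.70)^(1/2.05) = 1.489 m
h = 0.11 + 1.489 = 1.599 m

1.60 m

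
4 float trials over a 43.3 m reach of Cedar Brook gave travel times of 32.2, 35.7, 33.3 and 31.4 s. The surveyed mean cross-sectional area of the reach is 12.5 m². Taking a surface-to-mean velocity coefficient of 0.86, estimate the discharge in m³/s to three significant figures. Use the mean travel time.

t̄ = (32.2 + 35.7 + 33.3 + 31.4) / 4 = 33.15 s
v_surface = L / t̄ = 43.3 / 33.15 = 1.306 m/s
v_mean = 0.86 × 1.306 = 1.123 m/s
Q = A × v_mean = 12.5 × 1.123 = 14.04 m³/s

14.0 m³/s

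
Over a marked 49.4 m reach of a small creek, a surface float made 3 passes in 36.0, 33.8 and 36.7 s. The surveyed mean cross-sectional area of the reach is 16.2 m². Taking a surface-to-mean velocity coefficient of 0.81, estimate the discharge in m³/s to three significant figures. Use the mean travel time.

t̄ = (36.0 + 33.8 + 36.7) / 3 = 35.5 s
v_surface = L / t̄ = 49.4 / 35.5 = 1.392 m/s
v_mean = 0.81 × 1.392 = 1.127 m/s
Q = A × v_mean = 16.2 × 1.127 = 18.26 m³/s

18.3 m³/s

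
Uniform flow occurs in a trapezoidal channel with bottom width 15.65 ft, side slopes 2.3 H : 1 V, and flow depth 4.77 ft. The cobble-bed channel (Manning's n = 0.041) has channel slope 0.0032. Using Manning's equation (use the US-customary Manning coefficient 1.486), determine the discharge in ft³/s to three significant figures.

A = (b + z·y)·y = (15.65 + 2.3×4.77)×4.77 = 127.0 ft²
P = b + 2y√(1+z²) = 15.65 + 2×4.77×√(1+2.3²) = 39.58 ft
R = A/P = 127.0/39.58 = 3.209 ft
Q = (1.486/n)·A·R^(2/3)·S^(1/2) = (1.486/0.041) × 127.0 × 3.209^(2/3) × 0.0032^(1/2) = 566.4 ft³/s

566 ft³/s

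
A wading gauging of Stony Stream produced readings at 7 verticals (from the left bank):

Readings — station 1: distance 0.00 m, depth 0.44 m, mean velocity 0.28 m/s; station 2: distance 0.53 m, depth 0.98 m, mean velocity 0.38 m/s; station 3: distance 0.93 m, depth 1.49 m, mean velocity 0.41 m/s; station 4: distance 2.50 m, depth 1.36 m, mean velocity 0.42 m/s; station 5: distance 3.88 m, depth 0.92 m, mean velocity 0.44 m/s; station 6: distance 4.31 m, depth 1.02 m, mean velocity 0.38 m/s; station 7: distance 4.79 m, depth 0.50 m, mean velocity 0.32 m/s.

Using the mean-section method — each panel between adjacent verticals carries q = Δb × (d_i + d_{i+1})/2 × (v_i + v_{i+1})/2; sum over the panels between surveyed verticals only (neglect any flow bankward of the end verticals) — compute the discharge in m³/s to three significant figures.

Panel 1-2: Δb = 0.53 m, d̄ = (0.44+0.98)/2 = 0.71, v̄ = (0.28+0.38)/2 = 0.33 → q = 0.53×0.71×0.33 = 0.1242 m³/s
Panel 2-3: Δb = 0.4 m, d̄ = (0.98+1.49)/2 = 1.235, v̄ = (0.38+0.41)/2 = 0.395 → q = 0.4×1.235×0.395 = 0.1951 m³/s
Panel 3-4: Δb = 1.57 m, d̄ = (1.49+1.36)/2 = 1.425, v̄ = (0.41+0.42)/2 = 0.415 → q = 1.57×1.425×0.415 = 0.9285 m³/s
Panel 4-5: Δb = 1.38 m, d̄ = (1.36+0.92)/2 = 1.14, v̄ = (0.42+0.44)/2 = 0.43 → q = 1.38×1.14×0.43 = 0.6765 m³/s
Panel 5-6: Δb = 0.43 m, d̄ = (0.92+1.02)/2 = 0.97, v̄ = (0.44+0.38)/2 = 0.41 → q = 0.43×0.97×0.41 = 0.1710 m³/s
Panel 6-7: Δb = 0.48 m, d̄ = (1.02+0.50)/2 = 0.76, v̄ = (0.38+0.32)/2 = 0.35 → q = 0.48×0.76×0.35 = 0.1277 m³/s
Q = Σ q = 2.223 m³/s

2.22 m³/s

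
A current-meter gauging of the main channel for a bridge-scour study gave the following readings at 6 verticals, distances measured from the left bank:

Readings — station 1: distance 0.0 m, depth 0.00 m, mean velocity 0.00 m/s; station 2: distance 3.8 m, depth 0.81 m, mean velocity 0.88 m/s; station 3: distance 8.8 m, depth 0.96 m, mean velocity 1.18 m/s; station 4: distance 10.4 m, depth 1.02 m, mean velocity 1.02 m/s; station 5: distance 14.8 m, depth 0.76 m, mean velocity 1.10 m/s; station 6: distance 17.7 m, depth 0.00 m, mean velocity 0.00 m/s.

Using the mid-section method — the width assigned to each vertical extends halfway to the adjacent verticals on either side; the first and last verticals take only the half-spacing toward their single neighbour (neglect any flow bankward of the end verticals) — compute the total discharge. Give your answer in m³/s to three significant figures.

w_2 = (8.8 − 0.0)/2 = 4.4 m; q_2 = 0.88 × 0.81 × 4.4 = 3.136 m³/s
w_3 = (10.4 − 3.8)/2 = 3.3 m; q_3 = 1.18 × 0.96 × 3.3 = 3.738 m³/s
w_4 = (14.8 − 8.8)/2 = 3 m; q_4 = 1.02 × 1.02 × 3 = 3.121 m³/s
w_5 = (17.7 − 10.4)/2 = 3.65 m; q_5 = 1.10 × 0.76 × 3.65 = 3.051 m³/s
Stations 1, 6 contribute zero (depth or velocity is 0).
Q = Σ qᵢ = 13.05 m³/s

13.0 m³/s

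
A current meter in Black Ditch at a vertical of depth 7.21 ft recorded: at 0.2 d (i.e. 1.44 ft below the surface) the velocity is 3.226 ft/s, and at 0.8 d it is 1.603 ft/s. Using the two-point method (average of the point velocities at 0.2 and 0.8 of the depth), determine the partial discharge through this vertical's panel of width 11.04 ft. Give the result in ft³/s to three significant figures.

v̄ = (3.226 + 1.603) / 2 = 2.415 ft/s
q = v̄ × d × w = 2.415 × 7.21 × 11.04 = 192.2 ft³/s

192 ft³/s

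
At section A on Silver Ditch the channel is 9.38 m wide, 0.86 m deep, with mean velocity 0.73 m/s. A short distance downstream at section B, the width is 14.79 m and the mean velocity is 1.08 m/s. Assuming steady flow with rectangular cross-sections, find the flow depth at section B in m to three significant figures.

0.369 m

Q = A₁V₁ = (9.38×0.86) × 0.73 = 5.889 m³/s
d₂ = Q/(b₂ V₂) = 5.889/(14.79×1.08) = 0.3687 m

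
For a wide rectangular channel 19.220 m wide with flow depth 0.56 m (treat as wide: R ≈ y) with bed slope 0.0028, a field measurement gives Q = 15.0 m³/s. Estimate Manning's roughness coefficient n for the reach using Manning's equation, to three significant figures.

A = b·y = 19.220 × 0.56 = 10.76 m²
Wide channel: R ≈ y = 0.56 m
n = (1/Q)·A·R^(2/3)·S^(1/2) = (1/15.0) × 10.76 × 0.6794 × 0.05292 = 0.02580

0.0258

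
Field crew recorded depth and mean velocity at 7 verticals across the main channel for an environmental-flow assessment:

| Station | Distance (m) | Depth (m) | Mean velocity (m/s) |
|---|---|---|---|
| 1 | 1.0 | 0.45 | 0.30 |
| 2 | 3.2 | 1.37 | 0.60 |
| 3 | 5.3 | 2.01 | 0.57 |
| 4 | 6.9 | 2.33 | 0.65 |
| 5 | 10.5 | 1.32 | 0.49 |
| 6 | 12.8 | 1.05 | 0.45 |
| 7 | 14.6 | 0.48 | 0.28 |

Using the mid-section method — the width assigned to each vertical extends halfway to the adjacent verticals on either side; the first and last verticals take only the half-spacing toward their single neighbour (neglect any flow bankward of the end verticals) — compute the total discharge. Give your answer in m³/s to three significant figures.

w_1 = (3.2 − 1.0)/2 = 1.1 m; q_1 = 0.30 × 0.45 × 1.1 = 0.1485 m³/s
w_2 = (5.3 − 1.0)/2 = 2.15 m; q_2 = 0.60 × 1.37 × 2.15 = 1.767 m³/s
w_3 = (6.9 − 3.2)/2 = 1.85 m; q_3 = 0.57 × 2.01 × 1.85 = 2.120 m³/s
w_4 = (10.5 − 5.3)/2 = 2.6 m; q_4 = 0.65 × 2.33 × 2.6 = 3.938 m³/s
w_5 = (12.8 − 6.9)/2 = 2.95 m; q_5 = 0.49 × 1.32 × 2.95 = 1.908 m³/s
w_6 = (14.6 − 10.5)/2 = 2.05 m; q_6 = 0.45 × 1.05 × 2.05 = 0.9686 m³/s
w_7 = (14.6 − 12.8)/2 = 0.9 m; q_7 = 0.28 × 0.48 × 0.9 = 0.1210 m³/s
Q = Σ qᵢ = 10.97 m³/s

11.0 m³/s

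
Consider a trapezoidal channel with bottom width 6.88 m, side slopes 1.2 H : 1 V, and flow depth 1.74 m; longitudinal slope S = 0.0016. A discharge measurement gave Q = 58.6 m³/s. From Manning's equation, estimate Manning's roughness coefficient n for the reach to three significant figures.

A = (b + z·y)·y = (6.88 + 1.2×1.74)×1.74 = 15.60 m²
P = b + 2y√(1+z²) = 6.88 + 2×1.74×√(1+1.2²) = 12.32 m
R = A/P = 15.60/12.32 = 1.267 m
n = (1/Q)·A·R^(2/3)·S^(1/2) = (1/58.6) × 15.60 × 1.171 × 0.04000 = 0.01247

0.0125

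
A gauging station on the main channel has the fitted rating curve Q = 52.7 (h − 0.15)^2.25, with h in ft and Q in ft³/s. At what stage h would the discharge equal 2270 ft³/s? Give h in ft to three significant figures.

h − h₀ = (Q/C)^(1/b) = (2270/52.7)^(1/2.25) = 5.325 ft
h = 0.15 + 5.325 = 5.475 ft

5.47 ft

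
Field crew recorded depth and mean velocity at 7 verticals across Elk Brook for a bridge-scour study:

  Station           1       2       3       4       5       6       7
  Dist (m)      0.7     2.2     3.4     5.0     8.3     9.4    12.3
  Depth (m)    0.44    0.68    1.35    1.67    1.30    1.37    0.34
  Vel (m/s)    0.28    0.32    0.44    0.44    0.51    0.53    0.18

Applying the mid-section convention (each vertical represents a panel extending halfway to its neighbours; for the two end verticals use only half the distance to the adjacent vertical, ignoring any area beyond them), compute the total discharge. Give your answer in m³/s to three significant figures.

w_1 = (2.2 − 0.7)/2 = 0.75 m; q_1 = 0.28 × 0.44 × 0.75 = 0.09240 m³/s
w_2 = (3.4 − 0.7)/2 = 1.35 m; q_2 = 0.32 × 0.68 × 1.35 = 0.2938 m³/s
w_3 = (5.0 − 2.2)/2 = 1.4 m; q_3 = 0.44 × 1.35 × 1.4 = 0.8316 m³/s
w_4 = (8.3 − 3.4)/2 = 2.45 m; q_4 = 0.44 × 1.67 × 2.45 = 1.800 m³/s
w_5 = (9.4 − 5.0)/2 = 2.2 m; q_5 = 0.51 × 1.30 × 2.2 = 1.459 m³/s
w_6 = (12.3 − 8.3)/2 = 2 m; q_6 = 0.53 × 1.37 × 2 = 1.452 m³/s
w_7 = (12.3 − 9.4)/2 = 1.45 m; q_7 = 0.18 × 0.34 × 1.45 = 0.08874 m³/s
Q = Σ qᵢ = 6.018 m³/s

6.02 m³/s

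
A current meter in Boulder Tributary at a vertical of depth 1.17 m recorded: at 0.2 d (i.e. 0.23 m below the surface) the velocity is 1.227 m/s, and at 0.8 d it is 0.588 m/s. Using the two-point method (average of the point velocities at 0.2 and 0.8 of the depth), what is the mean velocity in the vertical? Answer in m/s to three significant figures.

0.908 m/s

v̄ = (1.227 + 0.588) / 2 = 0.9075 m/s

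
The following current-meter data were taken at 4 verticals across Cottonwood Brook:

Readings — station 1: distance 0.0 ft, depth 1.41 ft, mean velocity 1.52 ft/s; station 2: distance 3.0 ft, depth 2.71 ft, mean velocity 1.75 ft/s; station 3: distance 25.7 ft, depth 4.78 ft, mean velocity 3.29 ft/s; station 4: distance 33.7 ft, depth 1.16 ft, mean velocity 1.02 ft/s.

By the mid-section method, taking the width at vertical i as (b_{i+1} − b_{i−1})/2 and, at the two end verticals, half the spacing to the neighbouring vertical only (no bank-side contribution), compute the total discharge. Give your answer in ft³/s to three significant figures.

310 ft³/s

w_1 = (3.0 − 0.0)/2 = 1.5 ft; q_1 = 1.52 × 1.41 × 1.5 = 3.215 ft³/s
w_2 = (25.7 − 0.0)/2 = 12.85 ft; q_2 = 1.75 × 2.71 × 12.85 = 60.94 ft³/s
w_3 = (33.7 − 3.0)/2 = 15.35 ft; q_3 = 3.29 × 4.78 × 15.35 = 241.4 ft³/s
w_4 = (33.7 − 25.7)/2 = 4 ft; q_4 = 1.02 × 1.16 × 4 = 4.733 ft³/s
Q = Σ qᵢ = 310.3 ft³/s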